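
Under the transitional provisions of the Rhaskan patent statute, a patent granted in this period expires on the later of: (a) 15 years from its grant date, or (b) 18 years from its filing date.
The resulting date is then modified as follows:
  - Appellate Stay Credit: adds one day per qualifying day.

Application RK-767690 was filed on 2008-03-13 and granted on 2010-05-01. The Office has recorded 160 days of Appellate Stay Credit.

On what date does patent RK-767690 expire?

August 20, 2026

(a) grant + 15 years → 1 May 2025.
(b) filing + 18 years → 13 March 2026.
Later of the two: 13 March 2026.
Appellate Stay Credit: +160 days → 20 August 2026.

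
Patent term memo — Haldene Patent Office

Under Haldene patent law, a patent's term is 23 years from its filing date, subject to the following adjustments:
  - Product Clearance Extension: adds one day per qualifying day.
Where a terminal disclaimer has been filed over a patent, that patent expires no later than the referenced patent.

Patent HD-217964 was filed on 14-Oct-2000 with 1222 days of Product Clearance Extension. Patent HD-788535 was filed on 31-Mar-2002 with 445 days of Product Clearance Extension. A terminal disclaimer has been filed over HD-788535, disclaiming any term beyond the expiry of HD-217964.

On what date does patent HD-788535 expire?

2026-06-19

Natural term of HD-788535:
  Base: filing + 23 years → 31 March 2025.
  Product Clearance Extension: +445 days → 19 June 2026.
Expiry of referenced patent HD-217964:
  Base: filing + 23 years → 14 October 2023.
  Product Clearance Extension: +1222 days → 17 February 2027.
Terminal disclaimer: HD-788535 expires on the earlier of 19 June 2026 and 17 February 2027.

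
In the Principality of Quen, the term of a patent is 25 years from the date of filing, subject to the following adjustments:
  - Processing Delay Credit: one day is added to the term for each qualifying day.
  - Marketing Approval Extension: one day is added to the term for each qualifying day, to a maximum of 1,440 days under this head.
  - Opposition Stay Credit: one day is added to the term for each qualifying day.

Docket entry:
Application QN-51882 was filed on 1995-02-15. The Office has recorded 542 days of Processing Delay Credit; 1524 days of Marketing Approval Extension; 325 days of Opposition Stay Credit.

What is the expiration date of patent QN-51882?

Base term: filing date + 25 years → 15 February 2020.
Processing Delay Credit: +542 days → 10 August 2021.
Marketing Approval Extension: 1524 days claimed exceeds the 1440-day cap, so +1440 days → 20 July 2025.
Opposition Stay Credit: +325 days → 10 June 2026.

2026-06-10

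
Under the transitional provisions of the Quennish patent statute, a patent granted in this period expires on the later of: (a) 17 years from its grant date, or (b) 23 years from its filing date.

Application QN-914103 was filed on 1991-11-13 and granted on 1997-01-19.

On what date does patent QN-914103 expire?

November 13, 2014

(a) grant + 17 years → 19 January 2014.
(b) filing + 23 years → 13 November 2014.
Later of the two: 13 November 2014.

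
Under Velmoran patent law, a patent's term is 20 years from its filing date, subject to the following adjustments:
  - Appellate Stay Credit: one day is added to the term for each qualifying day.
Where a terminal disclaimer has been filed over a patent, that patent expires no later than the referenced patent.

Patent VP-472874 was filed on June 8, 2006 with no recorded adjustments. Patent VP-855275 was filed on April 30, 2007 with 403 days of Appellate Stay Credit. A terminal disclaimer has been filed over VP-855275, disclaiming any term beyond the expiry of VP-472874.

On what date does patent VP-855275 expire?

Natural term of VP-855275:
  Base: filing + 20 years → 30 April 2027.
  Appellate Stay Credit: +403 days → 6 June 2028.
Expiry of referenced patent VP-472874:
  Base: filing + 20 years → 8 June 2026.
Terminal disclaimer: VP-855275 expires on the earlier of 6 June 2028 and 8 June 2026.

June 8, 2026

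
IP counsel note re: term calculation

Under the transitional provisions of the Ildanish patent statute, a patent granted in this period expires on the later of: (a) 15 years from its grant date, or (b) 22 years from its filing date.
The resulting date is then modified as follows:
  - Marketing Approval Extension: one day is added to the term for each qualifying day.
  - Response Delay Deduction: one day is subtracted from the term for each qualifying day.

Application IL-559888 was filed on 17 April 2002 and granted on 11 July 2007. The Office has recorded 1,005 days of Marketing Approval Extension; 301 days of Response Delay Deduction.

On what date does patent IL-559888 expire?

March 22, 2026

(a) grant + 15 years → 11 July 2022.
(b) filing + 22 years → 17 April 2024.
Later of the two: 17 April 2024.
Marketing Approval Extension: +1005 days → 17 January 2027.
Response Delay Deduction: −301 days → 22 March 2026.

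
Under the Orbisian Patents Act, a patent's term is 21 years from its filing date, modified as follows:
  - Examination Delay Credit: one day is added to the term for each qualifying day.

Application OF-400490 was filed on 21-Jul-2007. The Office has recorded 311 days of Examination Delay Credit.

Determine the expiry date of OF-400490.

Base term: filing date + 21 years → 21 July 2028.
Examination Delay Credit: +311 days → 28 May 2029.

May 28, 2029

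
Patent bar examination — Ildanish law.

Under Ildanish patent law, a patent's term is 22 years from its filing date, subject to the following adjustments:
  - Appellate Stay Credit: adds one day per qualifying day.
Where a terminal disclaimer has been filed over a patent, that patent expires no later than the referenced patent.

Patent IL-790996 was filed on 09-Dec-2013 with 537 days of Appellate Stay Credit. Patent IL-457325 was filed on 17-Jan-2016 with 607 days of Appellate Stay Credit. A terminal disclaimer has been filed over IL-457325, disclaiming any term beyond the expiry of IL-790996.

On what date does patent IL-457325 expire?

May 29, 2037

Natural term of IL-457325:
  Base: filing + 22 years → 17 January 2038.
  Appellate Stay Credit: +607 days → 16 September 2039.
Expiry of referenced patent IL-790996:
  Base: filing + 22 years → 9 December 2035.
  Appellate Stay Credit: +537 days → 29 May 2037.
Terminal disclaimer: IL-457325 expires on the earlier of 16 September 2039 and 29 May 2037.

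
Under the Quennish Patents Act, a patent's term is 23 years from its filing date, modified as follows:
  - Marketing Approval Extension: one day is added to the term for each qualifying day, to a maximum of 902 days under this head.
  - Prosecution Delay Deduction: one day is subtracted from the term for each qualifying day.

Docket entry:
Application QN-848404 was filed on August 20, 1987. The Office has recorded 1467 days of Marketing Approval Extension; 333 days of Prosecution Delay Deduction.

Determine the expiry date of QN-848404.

March 11, 2012

Base term: filing date + 23 years → 20 August 2010.
Marketing Approval Extension: 1467 days claimed exceeds the 902-day cap, so +902 days → 7 February 2013.
Prosecution Delay Deduction: −333 days → 11 March 2012.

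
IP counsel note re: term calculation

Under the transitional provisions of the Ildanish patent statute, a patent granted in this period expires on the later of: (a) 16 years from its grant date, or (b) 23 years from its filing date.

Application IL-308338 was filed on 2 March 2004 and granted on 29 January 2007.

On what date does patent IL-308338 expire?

March 2, 2027

(a) grant + 16 years → 29 January 2023.
(b) filing + 23 years → 2 March 2027.
Later of the two: 2 March 2027.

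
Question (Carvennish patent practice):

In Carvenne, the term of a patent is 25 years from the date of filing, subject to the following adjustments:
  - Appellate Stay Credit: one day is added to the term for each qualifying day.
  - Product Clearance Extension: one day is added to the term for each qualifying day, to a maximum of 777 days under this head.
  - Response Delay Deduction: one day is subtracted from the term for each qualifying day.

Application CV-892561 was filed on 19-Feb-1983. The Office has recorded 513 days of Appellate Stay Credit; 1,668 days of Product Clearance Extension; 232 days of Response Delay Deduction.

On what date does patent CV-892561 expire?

2011-01-12

Base term: filing date + 25 years → 19 February 2008.
Appellate Stay Credit: +513 days → 16 July 2009.
Product Clearance Extension: 1668 days claimed exceeds the 777-day cap, so +777 days → 1 September 2011.
Response Delay Deduction: −232 days → 12 January 2011.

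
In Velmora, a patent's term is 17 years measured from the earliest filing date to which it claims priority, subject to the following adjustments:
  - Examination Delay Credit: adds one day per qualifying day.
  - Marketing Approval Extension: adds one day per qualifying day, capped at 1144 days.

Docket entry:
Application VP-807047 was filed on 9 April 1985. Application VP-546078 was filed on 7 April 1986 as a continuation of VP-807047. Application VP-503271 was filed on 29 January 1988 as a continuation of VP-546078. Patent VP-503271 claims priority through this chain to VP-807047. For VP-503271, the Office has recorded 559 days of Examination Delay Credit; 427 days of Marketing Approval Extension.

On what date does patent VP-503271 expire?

2004-12-20

Earliest priority filing: 9 April 1985.
Base term: 9 April 1985 + 17 years → 9 April 2002.
Examination Delay Credit: +559 days → 20 October 2003.
Marketing Approval Extension: 427 days (within the 1144-day cap) → +427 days → 20 December 2004.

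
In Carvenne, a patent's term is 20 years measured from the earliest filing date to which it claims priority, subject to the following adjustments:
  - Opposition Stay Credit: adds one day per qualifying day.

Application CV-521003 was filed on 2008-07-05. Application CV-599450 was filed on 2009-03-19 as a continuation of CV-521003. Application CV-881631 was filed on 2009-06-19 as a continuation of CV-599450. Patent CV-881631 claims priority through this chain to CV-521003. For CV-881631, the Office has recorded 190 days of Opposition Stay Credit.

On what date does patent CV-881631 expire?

2029-01-11

Earliest priority filing: 5 July 2008.
Base term: 5 July 2008 + 20 years → 5 July 2028.
Opposition Stay Credit: +190 days → 11 January 2029.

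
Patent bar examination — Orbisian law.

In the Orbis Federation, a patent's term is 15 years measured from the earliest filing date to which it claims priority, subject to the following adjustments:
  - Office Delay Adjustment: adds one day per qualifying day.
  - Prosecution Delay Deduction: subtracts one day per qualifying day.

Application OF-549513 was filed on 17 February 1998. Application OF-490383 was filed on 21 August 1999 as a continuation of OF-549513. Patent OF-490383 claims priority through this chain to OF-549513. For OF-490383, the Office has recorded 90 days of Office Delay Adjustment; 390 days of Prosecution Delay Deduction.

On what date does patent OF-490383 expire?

Earliest priority filing: 17 February 1998.
Base term: 17 February 1998 + 15 years → 17 February 2013.
Office Delay Adjustment: +90 days → 18 May 2013.
Prosecution Delay Deduction: −390 days → 23 April 2012.

2012-04-23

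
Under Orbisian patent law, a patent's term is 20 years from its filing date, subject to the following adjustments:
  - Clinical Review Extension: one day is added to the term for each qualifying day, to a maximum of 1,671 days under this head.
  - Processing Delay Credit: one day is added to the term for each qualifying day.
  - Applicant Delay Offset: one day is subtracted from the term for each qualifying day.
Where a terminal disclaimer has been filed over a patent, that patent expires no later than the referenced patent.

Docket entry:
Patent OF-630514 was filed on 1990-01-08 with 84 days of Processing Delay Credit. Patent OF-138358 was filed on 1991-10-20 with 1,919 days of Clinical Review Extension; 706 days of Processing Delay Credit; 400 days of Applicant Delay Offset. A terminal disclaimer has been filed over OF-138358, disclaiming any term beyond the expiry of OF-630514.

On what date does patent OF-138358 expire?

2010-04-02

Natural term of OF-138358:
  Base: filing + 20 years → 20 October 2011.
  Clinical Review Extension: 1919 days claimed exceeds the 1671-day cap, so +1671 days → 17 May 2016.
  Processing Delay Credit: +706 days → 23 April 2018.
  Applicant Delay Offset: −400 days → 19 March 2017.
Expiry of referenced patent OF-630514:
  Base: filing + 20 years → 8 January 2010.
  Processing Delay Credit: +84 days → 2 April 2010.
Terminal disclaimer: OF-138358 expires on the earlier of 19 March 2017 and 2 April 2010.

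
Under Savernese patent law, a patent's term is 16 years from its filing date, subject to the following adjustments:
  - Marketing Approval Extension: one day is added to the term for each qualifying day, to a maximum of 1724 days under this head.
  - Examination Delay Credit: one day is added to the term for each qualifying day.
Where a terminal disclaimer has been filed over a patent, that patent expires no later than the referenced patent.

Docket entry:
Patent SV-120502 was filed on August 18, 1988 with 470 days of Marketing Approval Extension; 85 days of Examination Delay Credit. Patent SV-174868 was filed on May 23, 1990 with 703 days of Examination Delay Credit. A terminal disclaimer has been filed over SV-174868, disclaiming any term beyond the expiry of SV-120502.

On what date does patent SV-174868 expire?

2006-02-24

Natural term of SV-174868:
  Base: filing + 16 years → 23 May 2006.
  Examination Delay Credit: +703 days → 25 April 2008.
Expiry of referenced patent SV-120502:
  Base: filing + 16 years → 18 August 2004.
  Marketing Approval Extension: 470 days (within the 1724-day cap) → +470 days → 1 December 2005.
  Examination Delay Credit: +85 days → 24 February 2006.
Terminal disclaimer: SV-174868 expires on the earlier of 25 April 2008 and 24 February 2006.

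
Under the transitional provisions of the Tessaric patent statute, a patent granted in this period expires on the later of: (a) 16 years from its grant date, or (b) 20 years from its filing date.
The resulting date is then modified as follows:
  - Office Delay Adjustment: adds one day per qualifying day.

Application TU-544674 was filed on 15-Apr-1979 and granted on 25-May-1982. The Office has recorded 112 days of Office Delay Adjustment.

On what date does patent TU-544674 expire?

(a) grant + 16 years → 25 May 1998.
(b) filing + 20 years → 15 April 1999.
Later of the two: 15 April 1999.
Office Delay Adjustment: +112 days → 5 August 1999.

1999-08-05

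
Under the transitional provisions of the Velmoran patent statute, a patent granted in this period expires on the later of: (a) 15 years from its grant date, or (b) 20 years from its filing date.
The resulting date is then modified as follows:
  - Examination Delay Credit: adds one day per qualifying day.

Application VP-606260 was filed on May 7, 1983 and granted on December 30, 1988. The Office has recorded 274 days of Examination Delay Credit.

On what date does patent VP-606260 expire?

(a) grant + 15 years → 30 December 2003.
(b) filing + 20 years → 7 May 2003.
Later of the two: 30 December 2003.
Examination Delay Credit: +274 days → 29 September 2004.

September 29, 2004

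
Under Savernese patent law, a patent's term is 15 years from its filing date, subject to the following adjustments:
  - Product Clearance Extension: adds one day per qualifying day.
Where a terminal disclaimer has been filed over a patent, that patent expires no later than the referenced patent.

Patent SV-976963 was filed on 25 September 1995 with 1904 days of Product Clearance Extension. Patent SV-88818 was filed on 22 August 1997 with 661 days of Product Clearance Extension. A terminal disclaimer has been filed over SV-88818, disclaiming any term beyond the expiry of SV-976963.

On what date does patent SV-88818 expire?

Natural term of SV-88818:
  Base: filing + 15 years → 22 August 2012.
  Product Clearance Extension: +661 days → 14 June 2014.
Expiry of referenced patent SV-976963:
  Base: filing + 15 years → 25 September 2010.
  Product Clearance Extension: +1904 days → 12 December 2015.
Terminal disclaimer: SV-88818 expires on the earlier of 14 June 2014 and 12 December 2015.

June 14, 2014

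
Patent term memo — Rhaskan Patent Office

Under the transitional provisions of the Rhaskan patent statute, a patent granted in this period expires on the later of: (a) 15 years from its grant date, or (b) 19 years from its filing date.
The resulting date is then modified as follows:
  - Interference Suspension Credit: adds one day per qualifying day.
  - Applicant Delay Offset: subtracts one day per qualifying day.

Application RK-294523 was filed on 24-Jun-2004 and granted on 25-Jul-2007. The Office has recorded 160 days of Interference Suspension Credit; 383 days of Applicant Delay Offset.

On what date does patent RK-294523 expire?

(a) grant + 15 years → 25 July 2022.
(b) filing + 19 years → 24 June 2023.
Later of the two: 24 June 2023.
Interference Suspension Credit: +160 days → 1 December 2023.
Applicant Delay Offset: −383 days → 13 November 2022.

2022-11-13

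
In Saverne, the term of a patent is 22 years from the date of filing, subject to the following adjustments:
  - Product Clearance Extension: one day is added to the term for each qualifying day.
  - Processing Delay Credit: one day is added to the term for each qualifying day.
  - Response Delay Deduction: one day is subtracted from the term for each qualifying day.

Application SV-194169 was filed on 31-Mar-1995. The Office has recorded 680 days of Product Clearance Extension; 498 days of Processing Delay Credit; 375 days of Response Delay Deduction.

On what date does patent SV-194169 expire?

Base term: filing date + 22 years → 31 March 2017.
Product Clearance Extension: +680 days → 9 February 2019.
Processing Delay Credit: +498 days → 21 June 2020.
Response Delay Deduction: −375 days → 12 June 2019.

June 12, 2019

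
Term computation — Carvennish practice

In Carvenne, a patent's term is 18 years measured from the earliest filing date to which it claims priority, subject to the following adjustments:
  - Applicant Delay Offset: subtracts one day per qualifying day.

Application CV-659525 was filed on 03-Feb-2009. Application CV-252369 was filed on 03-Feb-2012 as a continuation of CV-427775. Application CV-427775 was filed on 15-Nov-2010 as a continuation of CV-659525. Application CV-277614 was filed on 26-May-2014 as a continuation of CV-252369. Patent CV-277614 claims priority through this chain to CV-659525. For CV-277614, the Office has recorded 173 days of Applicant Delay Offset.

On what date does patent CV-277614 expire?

Earliest priority filing: 3 February 2009.
Base term: 3 February 2009 + 18 years → 3 February 2027.
Applicant Delay Offset: −173 days → 14 August 2026.

August 14, 2026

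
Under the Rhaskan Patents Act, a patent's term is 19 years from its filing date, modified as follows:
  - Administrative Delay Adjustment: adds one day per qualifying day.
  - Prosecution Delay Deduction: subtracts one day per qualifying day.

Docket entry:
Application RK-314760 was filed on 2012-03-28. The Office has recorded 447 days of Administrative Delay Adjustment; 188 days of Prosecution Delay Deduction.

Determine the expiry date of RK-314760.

Base term: filing date + 19 years → 28 March 2031.
Administrative Delay Adjustment: +447 days → 17 June 2032.
Prosecution Delay Deduction: −188 days → 12 December 2031.

2031-12-12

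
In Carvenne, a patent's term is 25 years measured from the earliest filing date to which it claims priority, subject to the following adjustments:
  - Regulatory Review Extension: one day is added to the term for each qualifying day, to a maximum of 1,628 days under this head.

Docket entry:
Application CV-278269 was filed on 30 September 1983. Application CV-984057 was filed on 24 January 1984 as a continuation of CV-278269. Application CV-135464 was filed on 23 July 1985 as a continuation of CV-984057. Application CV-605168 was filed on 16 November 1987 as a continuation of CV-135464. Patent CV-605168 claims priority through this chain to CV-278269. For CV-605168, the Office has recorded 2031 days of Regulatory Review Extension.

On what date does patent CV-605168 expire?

Earliest priority filing: 30 September 1983.
Base term: 30 September 1983 + 25 years → 30 September 2008.
Regulatory Review Extension: 2031 days claimed exceeds the 1628-day cap, so +1628 days → 16 March 2013.

2013-03-16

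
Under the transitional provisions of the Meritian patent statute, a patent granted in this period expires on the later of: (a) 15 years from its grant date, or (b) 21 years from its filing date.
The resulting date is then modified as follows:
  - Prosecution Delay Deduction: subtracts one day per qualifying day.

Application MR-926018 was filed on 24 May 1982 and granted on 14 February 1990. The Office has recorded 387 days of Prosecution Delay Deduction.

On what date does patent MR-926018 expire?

January 24, 2004

(a) grant + 15 years → 14 February 2005.
(b) filing + 21 years → 24 May 2003.
Later of the two: 14 February 2005.
Prosecution Delay Deduction: −387 days → 24 January 2004.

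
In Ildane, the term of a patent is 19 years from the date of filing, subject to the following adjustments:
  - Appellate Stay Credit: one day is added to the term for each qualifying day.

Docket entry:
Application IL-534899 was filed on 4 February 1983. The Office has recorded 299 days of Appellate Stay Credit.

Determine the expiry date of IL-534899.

Base term: filing date + 19 years → 4 February 2002.
Appellate Stay Credit: +299 days → 30 November 2002.

2002-11-30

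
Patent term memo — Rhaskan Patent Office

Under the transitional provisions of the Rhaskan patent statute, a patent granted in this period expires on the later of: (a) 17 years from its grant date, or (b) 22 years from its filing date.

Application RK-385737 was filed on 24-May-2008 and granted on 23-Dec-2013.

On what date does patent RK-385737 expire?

2030-12-23

(a) grant + 17 years → 23 December 2030.
(b) filing + 22 years → 24 May 2030.
Later of the two: 23 December 2030.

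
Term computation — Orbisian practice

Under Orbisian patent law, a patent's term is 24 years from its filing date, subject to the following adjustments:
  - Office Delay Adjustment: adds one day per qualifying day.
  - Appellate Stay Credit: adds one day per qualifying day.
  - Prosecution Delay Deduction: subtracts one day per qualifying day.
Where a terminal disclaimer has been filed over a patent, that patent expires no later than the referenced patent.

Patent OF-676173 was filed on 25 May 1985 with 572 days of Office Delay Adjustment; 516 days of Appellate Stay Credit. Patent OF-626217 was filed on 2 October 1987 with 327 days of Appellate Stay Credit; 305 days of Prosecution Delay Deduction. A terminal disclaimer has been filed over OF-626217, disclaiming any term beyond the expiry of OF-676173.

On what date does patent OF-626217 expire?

Natural term of OF-626217:
  Base: filing + 24 years → 2 October 2011.
  Appellate Stay Credit: +327 days → 24 August 2012.
  Prosecution Delay Deduction: −305 days → 24 October 2011.
Expiry of referenced patent OF-676173:
  Base: filing + 24 years → 25 May 2009.
  Office Delay Adjustment: +572 days → 18 December 2010.
  Appellate Stay Credit: +516 days → 17 May 2012.
Terminal disclaimer: OF-626217 expires on the earlier of 24 October 2011 and 17 May 2012.

2011-10-24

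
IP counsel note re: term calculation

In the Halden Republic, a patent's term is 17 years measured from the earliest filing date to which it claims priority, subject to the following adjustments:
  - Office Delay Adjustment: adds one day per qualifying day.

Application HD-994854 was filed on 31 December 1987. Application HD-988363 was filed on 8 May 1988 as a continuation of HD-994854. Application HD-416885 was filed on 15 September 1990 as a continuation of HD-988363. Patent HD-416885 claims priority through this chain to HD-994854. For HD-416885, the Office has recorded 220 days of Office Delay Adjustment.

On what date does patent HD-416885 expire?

Earliest priority filing: 31 December 1987.
Base term: 31 December 1987 + 17 years → 31 December 2004.
Office Delay Adjustment: +220 days → 8 August 2005.

2005-08-08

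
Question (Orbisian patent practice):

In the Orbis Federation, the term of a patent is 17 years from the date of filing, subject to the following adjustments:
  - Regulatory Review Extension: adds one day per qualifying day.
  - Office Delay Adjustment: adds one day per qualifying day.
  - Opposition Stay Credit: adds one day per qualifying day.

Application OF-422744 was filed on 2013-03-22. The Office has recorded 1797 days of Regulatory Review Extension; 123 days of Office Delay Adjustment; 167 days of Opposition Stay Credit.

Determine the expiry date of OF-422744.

Base term: filing date + 17 years → 22 March 2030.
Regulatory Review Extension: +1797 days → 21 February 2035.
Office Delay Adjustment: +123 days → 24 June 2035.
Opposition Stay Credit: +167 days → 8 December 2035.

December 8, 2035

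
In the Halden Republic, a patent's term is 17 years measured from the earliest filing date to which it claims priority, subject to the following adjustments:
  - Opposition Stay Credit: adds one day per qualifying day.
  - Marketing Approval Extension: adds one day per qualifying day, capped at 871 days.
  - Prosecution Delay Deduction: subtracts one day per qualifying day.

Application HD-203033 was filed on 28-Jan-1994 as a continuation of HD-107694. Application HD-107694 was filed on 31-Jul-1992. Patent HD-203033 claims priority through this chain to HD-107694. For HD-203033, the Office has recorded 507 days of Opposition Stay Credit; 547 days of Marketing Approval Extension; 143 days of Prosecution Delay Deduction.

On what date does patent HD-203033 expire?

Earliest priority filing: 31 July 1992.
Base term: 31 July 1992 + 17 years → 31 July 2009.
Opposition Stay Credit: +507 days → 20 December 2010.
Marketing Approval Extension: 547 days (within the 871-day cap) → +547 days → 19 June 2012.
Prosecution Delay Deduction: −143 days → 28 January 2012.

January 28, 2012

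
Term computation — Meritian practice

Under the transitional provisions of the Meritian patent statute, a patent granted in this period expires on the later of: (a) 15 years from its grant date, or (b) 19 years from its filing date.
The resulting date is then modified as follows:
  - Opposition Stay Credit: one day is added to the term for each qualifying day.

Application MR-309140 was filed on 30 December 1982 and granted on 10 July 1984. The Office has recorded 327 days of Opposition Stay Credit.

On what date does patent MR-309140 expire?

November 22, 2002

(a) grant + 15 years → 10 July 1999.
(b) filing + 19 years → 30 December 2001.
Later of the two: 30 December 2001.
Opposition Stay Credit: +327 days → 22 November 2002.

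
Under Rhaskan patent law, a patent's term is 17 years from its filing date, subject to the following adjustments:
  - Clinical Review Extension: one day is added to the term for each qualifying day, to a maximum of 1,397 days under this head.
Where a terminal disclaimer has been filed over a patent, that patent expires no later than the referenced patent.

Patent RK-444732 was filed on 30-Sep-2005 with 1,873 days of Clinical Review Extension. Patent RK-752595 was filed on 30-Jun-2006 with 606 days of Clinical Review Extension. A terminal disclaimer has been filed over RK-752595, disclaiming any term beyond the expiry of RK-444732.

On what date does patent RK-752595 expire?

Natural term of RK-752595:
  Base: filing + 17 years → 30 June 2023.
  Clinical Review Extension: 606 days (within the 1397-day cap) → +606 days → 25 February 2025.
Expiry of referenced patent RK-444732:
  Base: filing + 17 years → 30 September 2022.
  Clinical Review Extension: 1873 days claimed exceeds the 1397-day cap, so +1397 days → 28 July 2026.
Terminal disclaimer: RK-752595 expires on the earlier of 25 February 2025 and 28 July 2026.

February 25, 2025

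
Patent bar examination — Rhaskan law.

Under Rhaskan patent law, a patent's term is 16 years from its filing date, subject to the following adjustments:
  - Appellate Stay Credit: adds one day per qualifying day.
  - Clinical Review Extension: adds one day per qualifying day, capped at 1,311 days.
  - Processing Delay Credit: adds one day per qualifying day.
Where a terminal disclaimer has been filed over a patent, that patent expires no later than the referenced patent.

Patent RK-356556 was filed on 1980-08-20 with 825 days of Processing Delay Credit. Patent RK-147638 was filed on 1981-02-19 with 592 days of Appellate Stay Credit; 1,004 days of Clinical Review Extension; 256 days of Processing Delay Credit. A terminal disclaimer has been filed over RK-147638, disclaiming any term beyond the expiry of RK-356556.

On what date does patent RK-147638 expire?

Natural term of RK-147638:
  Base: filing + 16 years → 19 February 1997.
  Appellate Stay Credit: +592 days → 4 October 1998.
  Clinical Review Extension: 1004 days (within the 1311-day cap) → +1004 days → 4 July 2001.
  Processing Delay Credit: +256 days → 17 March 2002.
Expiry of referenced patent RK-356556:
  Base: filing + 16 years → 20 August 1996.
  Processing Delay Credit: +825 days → 23 November 1998.
Terminal disclaimer: RK-147638 expires on the earlier of 17 March 2002 and 23 November 1998.

1998-11-23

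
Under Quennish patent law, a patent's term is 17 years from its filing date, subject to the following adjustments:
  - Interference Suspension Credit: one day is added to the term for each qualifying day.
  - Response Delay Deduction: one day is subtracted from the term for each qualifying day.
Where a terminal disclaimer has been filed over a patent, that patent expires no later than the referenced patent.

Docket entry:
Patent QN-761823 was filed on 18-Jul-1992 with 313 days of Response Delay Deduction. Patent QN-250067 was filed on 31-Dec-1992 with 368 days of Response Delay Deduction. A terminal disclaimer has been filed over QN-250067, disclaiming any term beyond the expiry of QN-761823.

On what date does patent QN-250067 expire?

Natural term of QN-250067:
  Base: filing + 17 years → 31 December 2009.
  Response Delay Deduction: −368 days → 28 December 2008.
Expiry of referenced patent QN-761823:
  Base: filing + 17 years → 18 July 2009.
  Response Delay Deduction: −313 days → 8 September 2008.
Terminal disclaimer: QN-250067 expires on the earlier of 28 December 2008 and 8 September 2008.

2008-09-08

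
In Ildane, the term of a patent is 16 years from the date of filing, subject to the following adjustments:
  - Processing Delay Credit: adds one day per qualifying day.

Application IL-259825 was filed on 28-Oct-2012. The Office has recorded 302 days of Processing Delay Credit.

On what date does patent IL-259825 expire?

August 26, 2029

Base term: filing date + 16 years → 28 October 2028.
Processing Delay Credit: +302 days → 26 August 2029.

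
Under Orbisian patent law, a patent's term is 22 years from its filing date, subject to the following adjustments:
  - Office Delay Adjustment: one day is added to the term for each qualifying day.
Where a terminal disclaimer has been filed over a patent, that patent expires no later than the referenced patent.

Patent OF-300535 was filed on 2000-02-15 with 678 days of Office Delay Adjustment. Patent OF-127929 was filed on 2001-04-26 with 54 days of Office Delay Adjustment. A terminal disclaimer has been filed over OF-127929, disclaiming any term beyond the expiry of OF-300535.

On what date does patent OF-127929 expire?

2023-06-19

Natural term of OF-127929:
  Base: filing + 22 years → 26 April 2023.
  Office Delay Adjustment: +54 days → 19 June 2023.
Expiry of referenced patent OF-300535:
  Base: filing + 22 years → 15 February 2022.
  Office Delay Adjustment: +678 days → 25 December 2023.
Terminal disclaimer: OF-127929 expires on the earlier of 19 June 2023 and 25 December 2023.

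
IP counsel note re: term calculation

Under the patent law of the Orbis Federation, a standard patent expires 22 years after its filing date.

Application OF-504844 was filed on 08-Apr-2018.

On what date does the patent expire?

April 8, 2040

Filing date + 22 years → 8 April 2040.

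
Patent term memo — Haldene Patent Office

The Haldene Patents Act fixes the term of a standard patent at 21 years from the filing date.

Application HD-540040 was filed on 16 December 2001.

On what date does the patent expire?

December 16, 2022

Filing date + 21 years → 16 December 2022.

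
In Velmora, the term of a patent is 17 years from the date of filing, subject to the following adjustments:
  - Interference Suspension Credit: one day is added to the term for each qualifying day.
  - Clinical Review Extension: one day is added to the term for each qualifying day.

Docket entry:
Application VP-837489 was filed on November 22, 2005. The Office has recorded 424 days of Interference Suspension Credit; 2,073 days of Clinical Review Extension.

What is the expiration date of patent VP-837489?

2029-09-23

Base term: filing date + 17 years → 22 November 2022.
Interference Suspension Credit: +424 days → 20 January 2024.
Clinical Review Extension: +2073 days → 23 September 2029.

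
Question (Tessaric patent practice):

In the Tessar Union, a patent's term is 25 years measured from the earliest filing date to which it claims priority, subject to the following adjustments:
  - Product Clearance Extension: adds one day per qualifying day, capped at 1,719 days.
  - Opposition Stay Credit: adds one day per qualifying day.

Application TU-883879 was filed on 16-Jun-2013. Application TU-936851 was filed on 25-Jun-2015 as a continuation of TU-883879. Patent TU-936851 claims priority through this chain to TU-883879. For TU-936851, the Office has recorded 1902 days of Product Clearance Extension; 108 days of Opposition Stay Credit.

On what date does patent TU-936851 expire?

2043-06-17

Earliest priority filing: 16 June 2013.
Base term: 16 June 2013 + 25 years → 16 June 2038.
Product Clearance Extension: 1902 days claimed exceeds the 1719-day cap, so +1719 days → 1 March 2043.
Opposition Stay Credit: +108 days → 17 June 2043.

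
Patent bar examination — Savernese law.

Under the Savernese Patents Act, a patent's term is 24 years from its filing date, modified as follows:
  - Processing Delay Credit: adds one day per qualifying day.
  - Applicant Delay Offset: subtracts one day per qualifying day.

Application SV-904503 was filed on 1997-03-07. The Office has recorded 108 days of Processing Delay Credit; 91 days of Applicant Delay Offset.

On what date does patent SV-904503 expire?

March 24, 2021

Base term: filing date + 24 years → 7 March 2021.
Processing Delay Credit: +108 days → 23 June 2021.
Applicant Delay Offset: −91 days → 24 March 2021.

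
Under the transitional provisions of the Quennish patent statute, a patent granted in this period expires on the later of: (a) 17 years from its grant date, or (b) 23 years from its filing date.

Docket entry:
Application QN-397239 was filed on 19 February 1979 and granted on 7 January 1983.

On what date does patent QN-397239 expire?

(a) grant + 17 years → 7 January 2000.
(b) filing + 23 years → 19 February 2002.
Later of the two: 19 February 2002.

2002-02-19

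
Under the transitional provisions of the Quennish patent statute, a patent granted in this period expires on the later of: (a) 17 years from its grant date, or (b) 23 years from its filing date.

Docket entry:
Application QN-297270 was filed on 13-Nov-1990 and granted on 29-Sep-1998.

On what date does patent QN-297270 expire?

(a) grant + 17 years → 29 September 2015.
(b) filing + 23 years → 13 November 2013.
Later of the two: 29 September 2015.

September 29, 2015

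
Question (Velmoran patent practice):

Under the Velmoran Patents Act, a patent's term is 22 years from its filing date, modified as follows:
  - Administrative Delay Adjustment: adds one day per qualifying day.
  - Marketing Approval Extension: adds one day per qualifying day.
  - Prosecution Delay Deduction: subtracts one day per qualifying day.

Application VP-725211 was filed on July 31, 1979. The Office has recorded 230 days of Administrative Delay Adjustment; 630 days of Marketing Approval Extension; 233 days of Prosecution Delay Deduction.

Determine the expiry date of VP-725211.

2003-04-19

Base term: filing date + 22 years → 31 July 2001.
Administrative Delay Adjustment: +230 days → 18 March 2002.
Marketing Approval Extension: +630 days → 8 December 2003.
Prosecution Delay Deduction: −233 days → 19 April 2003.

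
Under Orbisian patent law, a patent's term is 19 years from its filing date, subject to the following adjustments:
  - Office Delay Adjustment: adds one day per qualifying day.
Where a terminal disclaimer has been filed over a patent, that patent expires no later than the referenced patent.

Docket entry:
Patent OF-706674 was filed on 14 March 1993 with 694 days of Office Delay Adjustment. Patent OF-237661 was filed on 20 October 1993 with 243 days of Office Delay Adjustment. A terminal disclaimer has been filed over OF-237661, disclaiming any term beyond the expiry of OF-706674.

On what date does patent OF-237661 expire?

Natural term of OF-237661:
  Base: filing + 19 years → 20 October 2012.
  Office Delay Adjustment: +243 days → 20 June 2013.
Expiry of referenced patent OF-706674:
  Base: filing + 19 years → 14 March 2012.
  Office Delay Adjustment: +694 days → 6 February 2014.
Terminal disclaimer: OF-237661 expires on the earlier of 20 June 2013 and 6 February 2014.

June 20, 2013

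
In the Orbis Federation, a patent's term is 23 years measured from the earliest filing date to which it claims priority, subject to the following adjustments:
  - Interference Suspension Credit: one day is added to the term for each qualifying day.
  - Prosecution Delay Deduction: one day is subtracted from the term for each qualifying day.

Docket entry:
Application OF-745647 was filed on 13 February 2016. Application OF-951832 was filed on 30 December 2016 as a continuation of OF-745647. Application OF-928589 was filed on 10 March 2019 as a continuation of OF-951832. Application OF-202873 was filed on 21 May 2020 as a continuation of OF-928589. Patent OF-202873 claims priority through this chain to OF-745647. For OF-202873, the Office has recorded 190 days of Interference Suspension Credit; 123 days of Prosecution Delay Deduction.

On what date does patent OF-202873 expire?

Earliest priority filing: 13 February 2016.
Base term: 13 February 2016 + 23 years → 13 February 2039.
Interference Suspension Credit: +190 days → 22 August 2039.
Prosecution Delay Deduction: −123 days → 21 April 2039.

April 21, 2039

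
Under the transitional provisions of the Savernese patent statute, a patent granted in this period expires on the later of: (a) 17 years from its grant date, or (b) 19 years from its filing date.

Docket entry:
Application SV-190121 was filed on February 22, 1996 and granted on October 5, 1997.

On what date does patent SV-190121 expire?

(a) grant + 17 years → 5 October 2014.
(b) filing + 19 years → 22 February 2015.
Later of the two: 22 February 2015.

February 22, 2015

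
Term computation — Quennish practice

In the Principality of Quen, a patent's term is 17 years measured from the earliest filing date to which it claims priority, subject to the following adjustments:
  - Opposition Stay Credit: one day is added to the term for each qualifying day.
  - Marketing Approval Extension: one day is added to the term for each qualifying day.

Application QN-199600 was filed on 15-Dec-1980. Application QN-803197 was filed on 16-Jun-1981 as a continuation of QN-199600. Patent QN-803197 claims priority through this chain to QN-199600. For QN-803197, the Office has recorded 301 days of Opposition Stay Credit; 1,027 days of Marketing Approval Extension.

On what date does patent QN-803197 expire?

2001-08-04

Earliest priority filing: 15 December 1980.
Base term: 15 December 1980 + 17 years → 15 December 1997.
Opposition Stay Credit: +301 days → 12 October 1998.
Marketing Approval Extension: +1027 days → 4 August 2001.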